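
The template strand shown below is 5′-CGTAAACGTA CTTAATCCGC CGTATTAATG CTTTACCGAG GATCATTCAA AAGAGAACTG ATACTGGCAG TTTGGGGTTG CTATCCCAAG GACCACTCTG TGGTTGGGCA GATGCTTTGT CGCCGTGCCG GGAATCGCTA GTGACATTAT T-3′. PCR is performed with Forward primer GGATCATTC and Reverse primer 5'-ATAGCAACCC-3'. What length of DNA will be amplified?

Scanning the template, GGATCATTC occurs at positions 40–48; this primer anneals to the bottom strand there with its 3' end pointing downstream.
Reverse complement of the reverse primer: GGGTTGCTAT. This occurs on the top strand at positions 75–84.
Amplicon spans positions 40–84: 45 bp.

45 bp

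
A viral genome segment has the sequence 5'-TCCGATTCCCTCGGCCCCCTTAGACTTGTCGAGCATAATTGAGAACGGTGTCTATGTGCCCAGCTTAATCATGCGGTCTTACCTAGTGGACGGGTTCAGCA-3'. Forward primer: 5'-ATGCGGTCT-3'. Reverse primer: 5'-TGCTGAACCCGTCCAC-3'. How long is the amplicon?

31 bp

Scanning the template, ATGCGGTCT occurs at positions 71–79; this primer anneals to the bottom strand there with its 3' end pointing downstream.
Reverse complement of the reverse primer: GTGGACGGGTTCAGCA. This occurs on the top strand at positions 86–101.
Amplicon spans positions 71–101: 31 bp.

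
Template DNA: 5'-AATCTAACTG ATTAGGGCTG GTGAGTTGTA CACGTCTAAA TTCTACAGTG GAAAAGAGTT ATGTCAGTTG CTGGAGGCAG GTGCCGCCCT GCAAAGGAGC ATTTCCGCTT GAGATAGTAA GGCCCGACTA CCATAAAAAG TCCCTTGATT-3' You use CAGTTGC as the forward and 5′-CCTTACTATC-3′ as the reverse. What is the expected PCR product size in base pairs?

Forward primer CAGTTGC is found on the top strand at positions 65–71.
The reverse primer's reverse complement is GATAGTAAGG, which matches the template at positions 113–122.
Product length = (reverse-primer end) − (forward-primer start) + 1 = 122 − 65 + 1 = 58 bp.

58 bp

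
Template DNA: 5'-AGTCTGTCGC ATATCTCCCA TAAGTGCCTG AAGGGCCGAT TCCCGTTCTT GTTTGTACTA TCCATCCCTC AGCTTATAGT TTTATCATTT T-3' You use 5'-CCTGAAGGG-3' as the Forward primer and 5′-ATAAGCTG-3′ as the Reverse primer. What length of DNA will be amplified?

Forward primer CCTGAAGGG is found on the top strand at positions 27–35.
The reverse primer's reverse complement is CAGCTTAT, which matches the template at positions 70–77.
Product length = (reverse-primer end) − (forward-primer start) + 1 = 77 − 27 + 1 = 51 bp.

51 bp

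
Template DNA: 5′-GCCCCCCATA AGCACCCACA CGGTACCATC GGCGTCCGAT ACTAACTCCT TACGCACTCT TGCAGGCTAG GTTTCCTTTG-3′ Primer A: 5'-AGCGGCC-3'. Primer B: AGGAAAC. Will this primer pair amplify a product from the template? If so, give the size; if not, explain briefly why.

No product — primer A has no binding site in the template.

Primer A (AGCGGCC) does not match the top strand, and its reverse complement GGCCGCT does not match either.
With no annealing site for primer A, no amplification occurs.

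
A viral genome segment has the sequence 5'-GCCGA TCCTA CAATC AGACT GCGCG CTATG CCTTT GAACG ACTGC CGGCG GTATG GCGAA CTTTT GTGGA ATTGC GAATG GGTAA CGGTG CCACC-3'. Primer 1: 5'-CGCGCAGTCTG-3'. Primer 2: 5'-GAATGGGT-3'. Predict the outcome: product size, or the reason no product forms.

Primer 1 (CGCGCAGTCTG) has reverse complement CAGACTGCGCG, which matches the top strand at positions 15–25; primer 1 anneals to the top strand there with its 3' end pointing upstream toward position 15.
Primer 2 (GAATGGGT) matches the top strand directly at positions 76–83; it anneals to the bottom strand with its 3' end pointing downstream toward position 83.
The 3' ends diverge (primer 1 extends toward position 1, primer 2 toward position 95), so the primers never converge on a shared product.

No product — the primers' 3' ends point away from each other.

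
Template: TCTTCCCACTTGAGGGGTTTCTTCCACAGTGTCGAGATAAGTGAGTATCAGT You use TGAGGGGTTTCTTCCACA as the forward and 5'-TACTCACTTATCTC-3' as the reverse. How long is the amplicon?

37 bp

Scanning the template, TGAGGGGTTTCTTCCACA occurs at positions 11–28; this primer anneals to the bottom strand there with its 3' end pointing downstream.
Taking the reverse complement of TACTCACTTATCTC gives GAGATAAGTGAGTA, found at positions 34–47 on the template; the primer anneals here to the top strand with its 3' end pointing upstream.
Product length = (reverse-primer end) − (forward-primer start) + 1 = 47 − 11 + 1 = 37 bp.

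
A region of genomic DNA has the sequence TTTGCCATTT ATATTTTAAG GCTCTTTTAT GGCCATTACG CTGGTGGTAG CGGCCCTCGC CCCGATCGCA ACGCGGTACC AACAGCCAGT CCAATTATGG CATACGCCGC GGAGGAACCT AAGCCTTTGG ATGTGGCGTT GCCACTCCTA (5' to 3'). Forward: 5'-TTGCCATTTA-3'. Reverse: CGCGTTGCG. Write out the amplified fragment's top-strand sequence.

Forward primer TTGCCATTTA is found on the top strand at positions 2–11.
Taking the reverse complement of CGCGTTGCG gives CGCAACGCG, found at positions 67–75 on the template; the primer anneals here to the top strand with its 3' end pointing upstream.
The product is the template from position 2 through 75 (74 bp).

5'-TTGCCATTTATATTTTAAGGCTCTTTTATGGCCATTACGCTGGTGGTAGCGGCCCTCGCCCCGATCGCAACGCG-3'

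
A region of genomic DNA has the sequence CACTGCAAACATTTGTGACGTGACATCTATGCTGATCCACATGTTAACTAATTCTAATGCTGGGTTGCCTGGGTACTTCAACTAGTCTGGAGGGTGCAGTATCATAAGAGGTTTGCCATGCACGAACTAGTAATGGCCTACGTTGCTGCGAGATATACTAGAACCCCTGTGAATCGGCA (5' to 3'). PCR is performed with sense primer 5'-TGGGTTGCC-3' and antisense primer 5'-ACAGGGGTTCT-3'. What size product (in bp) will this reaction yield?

110 bp

The forward primer matches the template at positions 61–69.
Reverse complement of the reverse primer: AGAACCCCTGT. This occurs on the top strand at positions 160–170.
Amplicon spans positions 61–170: 110 bp.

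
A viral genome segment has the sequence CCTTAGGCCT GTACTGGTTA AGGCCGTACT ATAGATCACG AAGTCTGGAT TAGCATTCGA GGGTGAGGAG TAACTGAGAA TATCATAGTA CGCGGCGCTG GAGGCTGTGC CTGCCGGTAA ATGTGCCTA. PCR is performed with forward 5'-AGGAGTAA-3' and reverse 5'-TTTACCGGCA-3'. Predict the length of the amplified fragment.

56 bp

The forward primer matches the template at positions 66–73.
Taking the reverse complement of TTTACCGGCA gives TGCCGGTAAA, found at positions 112–121 on the template; the primer anneals here to the top strand with its 3' end pointing upstream.
The product runs from position 66 to position 121, so its length is 121 − 66 + 1 = 56 bp.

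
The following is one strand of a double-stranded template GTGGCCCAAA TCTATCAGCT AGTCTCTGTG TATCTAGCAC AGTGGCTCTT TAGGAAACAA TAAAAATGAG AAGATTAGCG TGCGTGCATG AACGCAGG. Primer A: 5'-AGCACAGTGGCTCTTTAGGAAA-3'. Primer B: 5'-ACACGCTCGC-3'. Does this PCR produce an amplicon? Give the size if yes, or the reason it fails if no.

Primer B (ACACGCTCGC) does not match the top strand, and its reverse complement GCGAGCGTGT does not match either.
With no annealing site for primer B, no amplification occurs.

No product — primer B has no binding site in the template.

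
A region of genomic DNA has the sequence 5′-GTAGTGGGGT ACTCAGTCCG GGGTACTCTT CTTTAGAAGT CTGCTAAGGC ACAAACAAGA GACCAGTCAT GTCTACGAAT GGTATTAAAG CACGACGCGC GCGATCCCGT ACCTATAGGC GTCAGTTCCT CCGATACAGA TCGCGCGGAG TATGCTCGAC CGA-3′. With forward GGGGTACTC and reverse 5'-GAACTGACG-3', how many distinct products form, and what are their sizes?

Two products: 123 bp, 109 bp

The forward primer GGGGTACTC matches the top strand at positions 6–14, 20–28.
The reverse primer's reverse complement is CGTCAGTTC, matching at positions 120–128.
Each forward site pairs with the reverse site to give a product ending at position 128: sizes 123, 109 bp.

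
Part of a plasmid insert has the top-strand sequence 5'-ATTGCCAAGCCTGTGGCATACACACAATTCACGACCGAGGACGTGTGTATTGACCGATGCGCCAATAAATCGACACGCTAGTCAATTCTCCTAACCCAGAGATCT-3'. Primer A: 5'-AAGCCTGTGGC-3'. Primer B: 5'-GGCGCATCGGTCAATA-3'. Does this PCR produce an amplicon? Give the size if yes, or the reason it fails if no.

Yes — a 57 bp product.

Primer A (AAGCCTGTGGC) matches the top strand at positions 7–17; it acts as a forward primer.
Primer B's reverse complement is TATTGACCGATGCGCC, matching the top strand at positions 48–63; it acts as a reverse primer.
The 3' ends face each other across positions 7–63, giving a 57 bp product.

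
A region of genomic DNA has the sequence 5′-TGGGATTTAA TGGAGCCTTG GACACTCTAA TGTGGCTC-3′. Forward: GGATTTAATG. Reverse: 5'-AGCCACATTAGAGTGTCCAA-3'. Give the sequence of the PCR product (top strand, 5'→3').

The forward primer matches the template at positions 3–12.
Taking the reverse complement of AGCCACATTAGAGTGTCCAA gives TTGGACACTCTAATGTGGCT, found at positions 18–37 on the template; the primer anneals here to the top strand with its 3' end pointing upstream.
The product is the template from position 3 through 37 (35 bp).

5'-GGATTTAATGGAGCCTTGGACACTCTAATGTGGCT-3'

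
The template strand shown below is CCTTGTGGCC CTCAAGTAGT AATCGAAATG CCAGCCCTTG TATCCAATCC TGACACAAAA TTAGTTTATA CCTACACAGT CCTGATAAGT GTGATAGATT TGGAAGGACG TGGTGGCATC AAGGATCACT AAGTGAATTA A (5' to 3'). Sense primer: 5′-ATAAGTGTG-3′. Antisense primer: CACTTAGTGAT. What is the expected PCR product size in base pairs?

Forward primer ATAAGTGTG is found on the top strand at positions 85–93.
Taking the reverse complement of CACTTAGTGAT gives ATCACTAAGTG, found at positions 125–135 on the template; the primer anneals here to the top strand with its 3' end pointing upstream.
The product runs from position 85 to position 135, so its length is 135 − 85 + 1 = 51 bp.

51 bp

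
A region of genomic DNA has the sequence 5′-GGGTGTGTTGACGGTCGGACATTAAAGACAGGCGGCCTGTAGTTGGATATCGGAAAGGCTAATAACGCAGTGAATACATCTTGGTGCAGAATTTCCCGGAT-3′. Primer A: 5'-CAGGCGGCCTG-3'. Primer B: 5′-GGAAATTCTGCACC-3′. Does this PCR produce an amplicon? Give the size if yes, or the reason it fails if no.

Primer A (CAGGCGGCCTG) matches the top strand at positions 29–39; it acts as a forward primer.
Primer B's reverse complement is GGTGCAGAATTTCC, matching the top strand at positions 83–96; it acts as a reverse primer.
The 3' ends face each other across positions 29–96, giving a 68 bp product.

Yes — a 68 bp product.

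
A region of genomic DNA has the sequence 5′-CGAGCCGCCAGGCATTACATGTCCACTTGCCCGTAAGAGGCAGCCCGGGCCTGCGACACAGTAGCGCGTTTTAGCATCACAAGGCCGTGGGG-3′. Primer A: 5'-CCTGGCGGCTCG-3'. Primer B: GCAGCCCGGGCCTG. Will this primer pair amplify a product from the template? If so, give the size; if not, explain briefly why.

No product — the primers' 3' ends point away from each other.

Primer A (CCTGGCGGCTCG) has reverse complement CGAGCCGCCAGG, which matches the top strand at positions 1–12; primer A anneals to the top strand there with its 3' end pointing upstream toward position 1.
Primer B (GCAGCCCGGGCCTG) matches the top strand directly at positions 40–53; it anneals to the bottom strand with its 3' end pointing downstream toward position 53.
The 3' ends diverge (primer A extends toward position 1, primer B toward position 92), so the primers never converge on a shared product.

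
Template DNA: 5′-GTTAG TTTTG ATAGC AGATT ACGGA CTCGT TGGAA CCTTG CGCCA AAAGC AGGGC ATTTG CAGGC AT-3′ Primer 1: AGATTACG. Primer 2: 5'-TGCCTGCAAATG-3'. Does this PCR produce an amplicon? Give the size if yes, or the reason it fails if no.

Yes — a 51 bp product.

Primer 1 (AGATTACG) matches the top strand at positions 16–23; it acts as a forward primer.
Primer 2's reverse complement is CATTTGCAGGCA, matching the top strand at positions 55–66; it acts as a reverse primer.
The 3' ends face each other across positions 16–66, giving a 51 bp product.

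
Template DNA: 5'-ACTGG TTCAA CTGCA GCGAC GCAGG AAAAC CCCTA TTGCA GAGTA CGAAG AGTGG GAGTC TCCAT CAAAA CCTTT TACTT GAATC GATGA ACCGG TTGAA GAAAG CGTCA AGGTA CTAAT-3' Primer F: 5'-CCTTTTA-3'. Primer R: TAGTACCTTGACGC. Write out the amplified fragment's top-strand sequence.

5'-CCTTTTACTTGAATCGATGAACCGGTTGAAGAAAGCGTCAAGGTACTA-3'

The forward primer matches the template at positions 71–77.
Taking the reverse complement of TAGTACCTTGACGC gives GCGTCAAGGTACTA, found at positions 105–118 on the template; the primer anneals here to the top strand with its 3' end pointing upstream.
The product is the template from position 71 through 118 (48 bp).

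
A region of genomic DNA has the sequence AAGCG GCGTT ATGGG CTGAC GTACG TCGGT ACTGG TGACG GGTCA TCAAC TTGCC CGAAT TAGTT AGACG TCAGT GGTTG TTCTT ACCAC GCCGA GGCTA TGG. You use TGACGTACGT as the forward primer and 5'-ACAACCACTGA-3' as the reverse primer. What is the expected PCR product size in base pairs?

65 bp

The forward primer matches the template at positions 17–26.
Taking the reverse complement of ACAACCACTGA gives TCAGTGGTTGT, found at positions 71–81 on the template; the primer anneals here to the top strand with its 3' end pointing upstream.
The product runs from position 17 to position 81, so its length is 81 − 17 + 1 = 65 bp.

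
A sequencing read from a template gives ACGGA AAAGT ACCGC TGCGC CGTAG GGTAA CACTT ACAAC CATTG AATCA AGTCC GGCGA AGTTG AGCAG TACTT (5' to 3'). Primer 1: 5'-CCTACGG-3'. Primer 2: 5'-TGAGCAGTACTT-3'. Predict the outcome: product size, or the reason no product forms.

Primer 1 (CCTACGG) has reverse complement CCGTAGG, which matches the top strand at positions 20–26; primer 1 anneals to the top strand there with its 3' end pointing upstream toward position 20.
Primer 2 (TGAGCAGTACTT) matches the top strand directly at positions 64–75; it anneals to the bottom strand with its 3' end pointing downstream toward position 75.
The 3' ends diverge (primer 1 extends toward position 1, primer 2 toward position 75), so the primers never converge on a shared product.

No product — the primers' 3' ends point away from each other.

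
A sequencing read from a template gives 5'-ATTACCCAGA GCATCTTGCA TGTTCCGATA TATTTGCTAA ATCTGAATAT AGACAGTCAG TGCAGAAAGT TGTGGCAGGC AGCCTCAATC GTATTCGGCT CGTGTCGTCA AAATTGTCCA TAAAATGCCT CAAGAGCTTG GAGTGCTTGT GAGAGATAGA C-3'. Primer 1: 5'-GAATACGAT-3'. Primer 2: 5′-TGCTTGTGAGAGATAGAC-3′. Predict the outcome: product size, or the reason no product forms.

No product — the primers' 3' ends point away from each other.

Primer 1 (GAATACGAT) has reverse complement ATCGTATTC, which matches the top strand at positions 88–96; primer 1 anneals to the top strand there with its 3' end pointing upstream toward position 88.
Primer 2 (TGCTTGTGAGAGATAGAC) matches the top strand directly at positions 144–161; it anneals to the bottom strand with its 3' end pointing downstream toward position 161.
The 3' ends diverge (primer 1 extends toward position 1, primer 2 toward position 161), so the primers never converge on a shared product.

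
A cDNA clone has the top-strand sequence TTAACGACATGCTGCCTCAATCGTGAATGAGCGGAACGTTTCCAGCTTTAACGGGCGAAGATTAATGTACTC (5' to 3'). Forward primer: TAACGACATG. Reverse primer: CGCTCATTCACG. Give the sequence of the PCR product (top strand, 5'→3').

5'-TAACGACATGCTGCCTCAATCGTGAATGAGCG-3'

Scanning the template, TAACGACATG occurs at positions 2–11; this primer anneals to the bottom strand there with its 3' end pointing downstream.
Taking the reverse complement of CGCTCATTCACG gives CGTGAATGAGCG, found at positions 22–33 on the template; the primer anneals here to the top strand with its 3' end pointing upstream.
The product is the template from position 2 through 33 (32 bp).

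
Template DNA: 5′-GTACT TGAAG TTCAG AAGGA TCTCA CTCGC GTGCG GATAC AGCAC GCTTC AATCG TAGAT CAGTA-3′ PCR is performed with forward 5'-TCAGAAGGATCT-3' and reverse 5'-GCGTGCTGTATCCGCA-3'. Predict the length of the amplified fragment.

36 bp

Scanning the template, TCAGAAGGATCT occurs at positions 12–23; this primer anneals to the bottom strand there with its 3' end pointing downstream.
Reverse complement of the reverse primer: TGCGGATACAGCACGC. This occurs on the top strand at positions 32–47.
Product length = (reverse-primer end) − (forward-primer start) + 1 = 47 − 12 + 1 = 36 bp.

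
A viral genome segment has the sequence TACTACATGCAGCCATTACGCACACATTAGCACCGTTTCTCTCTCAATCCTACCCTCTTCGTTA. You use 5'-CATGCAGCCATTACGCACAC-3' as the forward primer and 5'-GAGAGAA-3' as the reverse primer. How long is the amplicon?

38 bp

Forward primer CATGCAGCCATTACGCACAC is found on the top strand at positions 6–25.
Reverse complement of the reverse primer: TTCTCTC. This occurs on the top strand at positions 37–43.
The product runs from position 6 to position 43, so its length is 43 − 6 + 1 = 38 bp.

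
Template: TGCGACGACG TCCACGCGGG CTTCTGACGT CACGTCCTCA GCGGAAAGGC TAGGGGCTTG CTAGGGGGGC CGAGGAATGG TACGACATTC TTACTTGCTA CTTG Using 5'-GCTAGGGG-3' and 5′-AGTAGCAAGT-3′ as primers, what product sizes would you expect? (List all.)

54 bp, 43 bp

The forward primer GCTAGGGG matches the top strand at positions 49–56, 60–67.
The reverse primer's reverse complement is ACTTGCTACT, matching at positions 93–102.
Each forward site pairs with the reverse site to give a product ending at position 102: sizes 54, 43 bp.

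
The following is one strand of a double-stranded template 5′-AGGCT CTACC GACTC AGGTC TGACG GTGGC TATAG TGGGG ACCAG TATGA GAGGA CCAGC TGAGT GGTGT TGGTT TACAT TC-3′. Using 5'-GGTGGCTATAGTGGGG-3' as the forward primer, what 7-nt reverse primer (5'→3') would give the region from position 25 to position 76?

The product's 3' end on the top strand is position 76.
The reverse primer anneals to the top strand over positions 70–76, i.e. to TTGGTTT.
Its sequence written 5'→3' is the reverse complement: AAACCAA.

5'-AAACCAA-3'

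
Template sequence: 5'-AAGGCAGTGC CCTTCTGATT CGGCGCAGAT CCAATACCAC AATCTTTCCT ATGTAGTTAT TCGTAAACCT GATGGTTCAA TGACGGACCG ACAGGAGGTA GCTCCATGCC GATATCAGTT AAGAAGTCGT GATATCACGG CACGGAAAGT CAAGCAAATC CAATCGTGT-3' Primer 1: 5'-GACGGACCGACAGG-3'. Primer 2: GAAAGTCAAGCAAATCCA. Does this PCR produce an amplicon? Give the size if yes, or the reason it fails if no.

Primer 1 (GACGGACCGACAGG) matches the top strand at positions 82–95 (3' end points downstream).
Primer 2 (GAAAGTCAAGCAAATCCA) also matches the top strand directly, at positions 145–162 — its reverse complement TGGATTTGCTTGACTTTC is not present.
Both primers anneal to the bottom strand with 3' ends pointing the same way, so neither can prime synthesis back toward the other.

No product — both primers anneal to the same strand and extend in the same direction.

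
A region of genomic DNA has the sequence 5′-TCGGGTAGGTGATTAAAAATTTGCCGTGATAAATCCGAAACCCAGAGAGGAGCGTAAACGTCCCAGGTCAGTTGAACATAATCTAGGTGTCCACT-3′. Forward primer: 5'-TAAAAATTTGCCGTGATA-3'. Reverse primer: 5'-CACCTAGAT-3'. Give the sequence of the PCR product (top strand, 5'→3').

The forward primer matches the template at positions 14–31.
Reverse complement of the reverse primer: ATCTAGGTG. This occurs on the top strand at positions 81–89.
The product is the template from position 14 through 89 (76 bp).

5'-TAAAAATTTGCCGTGATAAATCCGAAACCCAGAGAGGAGCGTAAACGTCCCAGGTCAGTTGAACATAATCTAGGTG-3'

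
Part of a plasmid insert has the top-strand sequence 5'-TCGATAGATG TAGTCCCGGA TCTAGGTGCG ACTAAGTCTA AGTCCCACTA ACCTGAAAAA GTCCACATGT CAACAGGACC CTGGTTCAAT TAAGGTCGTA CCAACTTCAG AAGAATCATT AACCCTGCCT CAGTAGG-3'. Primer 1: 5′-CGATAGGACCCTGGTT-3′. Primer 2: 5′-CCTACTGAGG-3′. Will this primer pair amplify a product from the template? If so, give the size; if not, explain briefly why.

No product — primer 1 has no binding site in the template.

Primer 1 (CGATAGGACCCTGGTT) does not match the top strand, and its reverse complement AACCAGGGTCCTATCG does not match either.
With no annealing site for primer 1, no amplification occurs.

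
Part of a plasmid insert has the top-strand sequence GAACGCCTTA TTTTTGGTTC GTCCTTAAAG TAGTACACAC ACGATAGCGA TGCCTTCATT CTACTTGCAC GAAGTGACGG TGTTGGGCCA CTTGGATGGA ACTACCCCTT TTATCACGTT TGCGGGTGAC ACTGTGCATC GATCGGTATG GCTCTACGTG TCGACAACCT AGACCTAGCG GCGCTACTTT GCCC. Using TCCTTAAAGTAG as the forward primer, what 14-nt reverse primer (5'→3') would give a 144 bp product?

5'-GTCGACACGTAGAG-3'

The forward primer binds at positions 22–33, so a 144 bp product ends at position 22 + 144 − 1 = 165.
The reverse primer anneals to the top strand over positions 152–165, i.e. to CTCTACGTGTCGAC.
Its sequence written 5'→3' is the reverse complement: GTCGACACGTAGAG.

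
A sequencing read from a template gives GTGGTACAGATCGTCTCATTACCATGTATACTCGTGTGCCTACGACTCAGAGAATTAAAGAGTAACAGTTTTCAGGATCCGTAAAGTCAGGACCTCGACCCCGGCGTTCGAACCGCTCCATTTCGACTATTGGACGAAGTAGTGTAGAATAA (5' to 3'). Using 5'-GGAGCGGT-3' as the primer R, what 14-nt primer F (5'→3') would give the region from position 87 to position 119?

The reverse primer's reverse complement ACCGCTCC matches the template at positions 112–119; the product starts at position 87.
The forward primer is identical to the top strand over positions 87–100: TCAGGACCTCGACC.

5'-TCAGGACCTCGACC-3'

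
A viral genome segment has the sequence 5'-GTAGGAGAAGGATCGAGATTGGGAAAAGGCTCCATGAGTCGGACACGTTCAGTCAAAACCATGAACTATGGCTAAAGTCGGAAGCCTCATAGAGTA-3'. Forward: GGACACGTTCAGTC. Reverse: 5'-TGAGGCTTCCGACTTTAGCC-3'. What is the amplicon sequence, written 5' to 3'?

The forward primer matches the template at positions 41–54.
Taking the reverse complement of TGAGGCTTCCGACTTTAGCC gives GGCTAAAGTCGGAAGCCTCA, found at positions 70–89 on the template; the primer anneals here to the top strand with its 3' end pointing upstream.
The product is the template from position 41 through 89 (49 bp).

5'-GGACACGTTCAGTCAAAACCATGAACTATGGCTAAAGTCGGAAGCCTCA-3'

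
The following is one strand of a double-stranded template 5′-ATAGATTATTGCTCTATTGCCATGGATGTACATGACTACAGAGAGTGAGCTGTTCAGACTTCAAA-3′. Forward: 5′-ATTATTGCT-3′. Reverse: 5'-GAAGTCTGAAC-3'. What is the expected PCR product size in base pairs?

58 bp

The forward primer matches the template at positions 5–13.
The reverse primer's reverse complement is GTTCAGACTTC, which matches the template at positions 52–62.
The product runs from position 5 to position 62, so its length is 62 − 5 + 1 = 58 bp.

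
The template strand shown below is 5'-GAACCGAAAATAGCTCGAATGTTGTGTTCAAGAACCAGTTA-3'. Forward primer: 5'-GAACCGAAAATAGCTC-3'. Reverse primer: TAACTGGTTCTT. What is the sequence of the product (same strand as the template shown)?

5'-GAACCGAAAATAGCTCGAATGTTGTGTTCAAGAACCAGTTA-3'

Forward primer GAACCGAAAATAGCTC is found on the top strand at positions 1–16.
The reverse primer's reverse complement is AAGAACCAGTTA, which matches the template at positions 30–41.
The product is the template from position 1 through 41 (41 bp).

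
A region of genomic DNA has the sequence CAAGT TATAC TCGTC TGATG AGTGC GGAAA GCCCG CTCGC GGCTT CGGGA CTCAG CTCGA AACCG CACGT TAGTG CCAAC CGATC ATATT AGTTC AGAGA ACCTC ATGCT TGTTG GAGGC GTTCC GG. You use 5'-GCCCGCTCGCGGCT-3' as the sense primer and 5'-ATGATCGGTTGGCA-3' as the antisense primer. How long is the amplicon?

57 bp

The forward primer matches the template at positions 31–44.
Reverse complement of the reverse primer: TGCCAACCGATCAT. This occurs on the top strand at positions 74–87.
Product length = (reverse-primer end) − (forward-primer start) + 1 = 87 − 31 + 1 = 57 bp.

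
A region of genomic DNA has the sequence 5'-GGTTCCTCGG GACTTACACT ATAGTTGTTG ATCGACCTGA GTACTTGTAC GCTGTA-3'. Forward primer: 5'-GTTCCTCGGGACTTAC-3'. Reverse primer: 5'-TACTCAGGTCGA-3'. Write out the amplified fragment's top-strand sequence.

5'-GTTCCTCGGGACTTACACTATAGTTGTTGATCGACCTGAGTA-3'

Scanning the template, GTTCCTCGGGACTTAC occurs at positions 2–17; this primer anneals to the bottom strand there with its 3' end pointing downstream.
Taking the reverse complement of TACTCAGGTCGA gives TCGACCTGAGTA, found at positions 32–43 on the template; the primer anneals here to the top strand with its 3' end pointing upstream.
The product is the template from position 2 through 43 (42 bp).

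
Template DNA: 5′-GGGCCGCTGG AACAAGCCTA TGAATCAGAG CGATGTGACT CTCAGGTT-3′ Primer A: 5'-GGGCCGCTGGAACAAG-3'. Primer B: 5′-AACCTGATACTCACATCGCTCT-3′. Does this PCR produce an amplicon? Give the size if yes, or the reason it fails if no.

No product — primer B has no binding site in the template.

Primer B (AACCTGATACTCACATCGCTCT) does not match the top strand, and its reverse complement AGAGCGATGTGAGTATCAGGTT does not match either.
With no annealing site for primer B, no amplification occurs.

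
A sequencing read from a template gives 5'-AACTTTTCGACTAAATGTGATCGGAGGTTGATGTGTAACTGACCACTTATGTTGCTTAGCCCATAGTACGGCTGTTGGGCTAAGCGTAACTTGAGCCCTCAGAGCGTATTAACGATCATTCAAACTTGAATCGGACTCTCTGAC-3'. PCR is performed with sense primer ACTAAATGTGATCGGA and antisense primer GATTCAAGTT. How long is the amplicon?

Scanning the template, ACTAAATGTGATCGGA occurs at positions 10–25; this primer anneals to the bottom strand there with its 3' end pointing downstream.
Reverse complement of the reverse primer: AACTTGAATC. This occurs on the top strand at positions 123–132.
Product length = (reverse-primer end) − (forward-primer start) + 1 = 132 − 10 + 1 = 123 bp.

123 bp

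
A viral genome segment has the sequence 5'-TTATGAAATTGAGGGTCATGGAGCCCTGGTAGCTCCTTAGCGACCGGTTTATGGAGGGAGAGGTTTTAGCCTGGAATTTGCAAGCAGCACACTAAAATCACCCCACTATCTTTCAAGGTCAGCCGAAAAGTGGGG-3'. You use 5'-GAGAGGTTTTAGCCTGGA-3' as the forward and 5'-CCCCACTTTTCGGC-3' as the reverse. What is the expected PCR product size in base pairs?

78 bp

Forward primer GAGAGGTTTTAGCCTGGA is found on the top strand at positions 58–75.
Reverse complement of the reverse primer: GCCGAAAAGTGGGG. This occurs on the top strand at positions 122–135.
Product length = (reverse-primer end) − (forward-primer start) + 1 = 135 − 58 + 1 = 78 bp.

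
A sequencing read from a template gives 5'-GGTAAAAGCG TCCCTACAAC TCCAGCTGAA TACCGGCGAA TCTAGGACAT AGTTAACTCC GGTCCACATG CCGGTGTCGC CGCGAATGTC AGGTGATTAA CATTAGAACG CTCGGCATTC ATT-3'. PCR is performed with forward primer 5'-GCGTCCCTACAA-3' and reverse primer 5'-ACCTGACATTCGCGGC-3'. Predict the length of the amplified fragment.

87 bp

Forward primer GCGTCCCTACAA is found on the top strand at positions 8–19.
The reverse primer's reverse complement is GCCGCGAATGTCAGGT, which matches the template at positions 79–94.
The product runs from position 8 to position 94, so its length is 94 − 8 + 1 = 87 bp.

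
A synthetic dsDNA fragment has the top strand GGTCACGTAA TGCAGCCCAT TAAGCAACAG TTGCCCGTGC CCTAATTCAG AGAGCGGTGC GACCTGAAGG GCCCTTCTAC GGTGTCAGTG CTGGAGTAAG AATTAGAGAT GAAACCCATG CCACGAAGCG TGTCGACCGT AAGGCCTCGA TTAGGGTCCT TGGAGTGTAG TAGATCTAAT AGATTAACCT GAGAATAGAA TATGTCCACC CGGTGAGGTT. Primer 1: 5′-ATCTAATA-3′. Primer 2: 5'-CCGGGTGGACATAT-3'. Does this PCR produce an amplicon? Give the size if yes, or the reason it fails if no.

Primer 1 (ATCTAATA) matches the top strand at positions 174–181; it acts as a forward primer.
Primer 2's reverse complement is ATATGTCCACCCGG, matching the top strand at positions 200–213; it acts as a reverse primer.
The 3' ends face each other across positions 174–213, giving a 40 bp product.

Yes — a 40 bp product.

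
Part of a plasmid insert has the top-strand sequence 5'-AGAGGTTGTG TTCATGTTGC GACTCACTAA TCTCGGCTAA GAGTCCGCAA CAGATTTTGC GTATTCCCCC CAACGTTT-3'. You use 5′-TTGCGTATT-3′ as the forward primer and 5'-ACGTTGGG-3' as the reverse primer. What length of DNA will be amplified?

20 bp

Forward primer TTGCGTATT is found on the top strand at positions 57–65.
Taking the reverse complement of ACGTTGGG gives CCCAACGT, found at positions 69–76 on the template; the primer anneals here to the top strand with its 3' end pointing upstream.
Product length = (reverse-primer end) − (forward-primer start) + 1 = 76 − 57 + 1 = 20 bp.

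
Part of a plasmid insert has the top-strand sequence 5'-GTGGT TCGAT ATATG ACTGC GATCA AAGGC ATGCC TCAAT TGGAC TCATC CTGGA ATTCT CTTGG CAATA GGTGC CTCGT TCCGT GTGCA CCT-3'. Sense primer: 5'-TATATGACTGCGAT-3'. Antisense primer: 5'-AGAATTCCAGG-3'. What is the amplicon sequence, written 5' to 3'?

The forward primer matches the template at positions 10–23.
The reverse primer's reverse complement is CCTGGAATTCT, which matches the template at positions 50–60.
The product is the template from position 10 through 60 (51 bp).

5'-TATATGACTGCGATCAAAGGCATGCCTCAATTGGACTCATCCTGGAATTCT-3'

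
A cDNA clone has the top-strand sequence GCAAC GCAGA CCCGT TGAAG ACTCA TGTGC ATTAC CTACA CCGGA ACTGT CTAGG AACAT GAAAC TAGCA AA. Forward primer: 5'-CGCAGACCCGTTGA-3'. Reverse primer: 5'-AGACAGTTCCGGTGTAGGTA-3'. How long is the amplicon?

48 bp

Forward primer CGCAGACCCGTTGA is found on the top strand at positions 5–18.
Reverse complement of the reverse primer: TACCTACACCGGAACTGTCT. This occurs on the top strand at positions 33–52.
Amplicon spans positions 5–52: 48 bp.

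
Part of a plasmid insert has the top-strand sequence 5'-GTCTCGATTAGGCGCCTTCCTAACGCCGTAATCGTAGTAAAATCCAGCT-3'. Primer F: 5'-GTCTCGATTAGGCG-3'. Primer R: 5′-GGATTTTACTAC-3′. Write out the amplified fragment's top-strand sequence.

5'-GTCTCGATTAGGCGCCTTCCTAACGCCGTAATCGTAGTAAAATCC-3'

The forward primer matches the template at positions 1–14.
Taking the reverse complement of GGATTTTACTAC gives GTAGTAAAATCC, found at positions 34–45 on the template; the primer anneals here to the top strand with its 3' end pointing upstream.
The product is the template from position 1 through 45 (45 bp).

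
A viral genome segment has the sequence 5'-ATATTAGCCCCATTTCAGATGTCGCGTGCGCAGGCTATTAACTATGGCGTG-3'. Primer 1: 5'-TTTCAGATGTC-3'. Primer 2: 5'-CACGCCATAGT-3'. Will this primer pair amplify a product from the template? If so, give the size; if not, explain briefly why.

Yes — a 39 bp product.

Primer 1 (TTTCAGATGTC) matches the top strand at positions 13–23; it acts as a forward primer.
Primer 2's reverse complement is ACTATGGCGTG, matching the top strand at positions 41–51; it acts as a reverse primer.
The 3' ends face each other across positions 13–51, giving a 39 bp product.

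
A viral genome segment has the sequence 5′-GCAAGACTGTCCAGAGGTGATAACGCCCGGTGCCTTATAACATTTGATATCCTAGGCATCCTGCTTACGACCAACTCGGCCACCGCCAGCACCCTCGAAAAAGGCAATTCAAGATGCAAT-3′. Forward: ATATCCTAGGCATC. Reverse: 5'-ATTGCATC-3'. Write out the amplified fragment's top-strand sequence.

5'-ATATCCTAGGCATCCTGCTTACGACCAACTCGGCCACCGCCAGCACCCTCGAAAAAGGCAATTCAAGATGCAAT-3'

The forward primer matches the template at positions 47–60.
The reverse primer's reverse complement is GATGCAAT, which matches the template at positions 113–120.
The product is the template from position 47 through 120 (74 bp).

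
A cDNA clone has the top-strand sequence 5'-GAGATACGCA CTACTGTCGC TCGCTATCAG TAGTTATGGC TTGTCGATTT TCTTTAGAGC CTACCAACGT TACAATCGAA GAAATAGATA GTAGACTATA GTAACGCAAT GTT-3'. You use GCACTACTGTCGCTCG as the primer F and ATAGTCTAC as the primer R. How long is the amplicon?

92 bp

Forward primer GCACTACTGTCGCTCG is found on the top strand at positions 8–23.
Reverse complement of the reverse primer: GTAGACTAT. This occurs on the top strand at positions 91–99.
Amplicon spans positions 8–99: 92 bp.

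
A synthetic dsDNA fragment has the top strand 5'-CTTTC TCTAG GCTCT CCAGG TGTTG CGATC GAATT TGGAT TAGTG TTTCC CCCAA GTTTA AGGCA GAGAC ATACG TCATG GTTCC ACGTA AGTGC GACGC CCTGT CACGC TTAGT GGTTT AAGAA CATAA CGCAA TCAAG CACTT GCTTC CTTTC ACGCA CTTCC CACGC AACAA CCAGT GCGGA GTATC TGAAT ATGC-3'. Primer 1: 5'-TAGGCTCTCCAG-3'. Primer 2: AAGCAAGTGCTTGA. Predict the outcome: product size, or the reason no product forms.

Yes — a 142 bp product.

Primer 1 (TAGGCTCTCCAG) matches the top strand at positions 8–19; it acts as a forward primer.
Primer 2's reverse complement is TCAAGCACTTGCTT, matching the top strand at positions 136–149; it acts as a reverse primer.
The 3' ends face each other across positions 8–149, giving a 142 bp product.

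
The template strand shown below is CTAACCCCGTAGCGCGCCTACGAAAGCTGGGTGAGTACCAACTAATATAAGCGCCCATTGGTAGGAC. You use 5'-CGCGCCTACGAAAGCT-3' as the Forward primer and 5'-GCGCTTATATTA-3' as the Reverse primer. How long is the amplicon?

The forward primer matches the template at positions 13–28.
Taking the reverse complement of GCGCTTATATTA gives TAATATAAGCGC, found at positions 43–54 on the template; the primer anneals here to the top strand with its 3' end pointing upstream.
Product length = (reverse-primer end) − (forward-primer start) + 1 = 54 − 13 + 1 = 42 bp.

42 bp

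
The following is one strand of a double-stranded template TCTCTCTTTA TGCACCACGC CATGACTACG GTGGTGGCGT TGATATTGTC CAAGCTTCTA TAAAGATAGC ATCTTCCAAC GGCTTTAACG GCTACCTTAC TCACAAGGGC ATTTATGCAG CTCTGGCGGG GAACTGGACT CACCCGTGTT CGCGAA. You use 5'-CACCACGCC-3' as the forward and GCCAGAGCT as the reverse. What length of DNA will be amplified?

The forward primer matches the template at positions 13–21.
Reverse complement of the reverse primer: AGCTCTGGC. This occurs on the top strand at positions 119–127.
The product runs from position 13 to position 127, so its length is 127 − 13 + 1 = 115 bp.

115 bp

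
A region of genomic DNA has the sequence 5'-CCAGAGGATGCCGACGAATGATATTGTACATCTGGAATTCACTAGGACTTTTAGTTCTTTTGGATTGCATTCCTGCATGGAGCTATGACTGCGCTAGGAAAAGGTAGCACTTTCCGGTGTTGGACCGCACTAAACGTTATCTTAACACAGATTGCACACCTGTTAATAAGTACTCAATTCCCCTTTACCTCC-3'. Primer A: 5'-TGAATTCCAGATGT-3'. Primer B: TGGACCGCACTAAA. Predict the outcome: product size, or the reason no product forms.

No product — the primers' 3' ends point away from each other.

Primer A (TGAATTCCAGATGT) has reverse complement ACATCTGGAATTCA, which matches the top strand at positions 28–41; primer A anneals to the top strand there with its 3' end pointing upstream toward position 28.
Primer B (TGGACCGCACTAAA) matches the top strand directly at positions 121–134; it anneals to the bottom strand with its 3' end pointing downstream toward position 134.
The 3' ends diverge (primer A extends toward position 1, primer B toward position 192), so the primers never converge on a shared product.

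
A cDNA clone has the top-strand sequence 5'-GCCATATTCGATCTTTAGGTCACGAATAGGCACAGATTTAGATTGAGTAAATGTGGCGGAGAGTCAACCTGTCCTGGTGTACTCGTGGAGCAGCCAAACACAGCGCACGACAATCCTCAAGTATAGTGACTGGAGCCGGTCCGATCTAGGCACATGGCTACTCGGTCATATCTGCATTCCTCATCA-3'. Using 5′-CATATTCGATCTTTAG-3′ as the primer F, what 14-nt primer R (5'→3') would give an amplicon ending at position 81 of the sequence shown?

5'-TACACCAGGACAGG-3'

The forward primer binds at positions 3–18; the product's 3' end on the top strand is position 81.
The reverse primer anneals to the top strand over positions 68–81, i.e. to CCTGTCCTGGTGTA.
Its sequence written 5'→3' is the reverse complement: TACACCAGGACAGG.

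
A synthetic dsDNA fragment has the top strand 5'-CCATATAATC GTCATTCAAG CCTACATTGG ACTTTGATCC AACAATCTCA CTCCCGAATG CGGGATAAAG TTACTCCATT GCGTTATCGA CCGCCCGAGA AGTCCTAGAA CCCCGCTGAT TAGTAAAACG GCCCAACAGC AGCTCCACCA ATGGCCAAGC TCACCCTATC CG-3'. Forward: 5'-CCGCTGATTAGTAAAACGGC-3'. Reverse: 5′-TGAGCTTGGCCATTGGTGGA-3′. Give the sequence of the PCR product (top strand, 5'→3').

The forward primer matches the template at positions 113–132.
Reverse complement of the reverse primer: TCCACCAATGGCCAAGCTCA. This occurs on the top strand at positions 144–163.
The product is the template from position 113 through 163 (51 bp).

5'-CCGCTGATTAGTAAAACGGCCCAACAGCAGCTCCACCAATGGCCAAGCTCA-3'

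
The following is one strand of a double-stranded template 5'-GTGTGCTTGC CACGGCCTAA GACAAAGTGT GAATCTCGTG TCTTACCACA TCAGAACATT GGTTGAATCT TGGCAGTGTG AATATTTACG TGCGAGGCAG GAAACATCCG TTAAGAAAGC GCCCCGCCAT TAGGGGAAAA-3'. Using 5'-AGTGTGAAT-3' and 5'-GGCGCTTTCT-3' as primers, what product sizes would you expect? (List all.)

The forward primer AGTGTGAAT matches the top strand at positions 26–34, 75–83.
The reverse primer's reverse complement is AGAAAGCGCC, matching at positions 114–123.
Each forward site pairs with the reverse site to give a product ending at position 123: sizes 98, 49 bp.

98 bp, 49 bp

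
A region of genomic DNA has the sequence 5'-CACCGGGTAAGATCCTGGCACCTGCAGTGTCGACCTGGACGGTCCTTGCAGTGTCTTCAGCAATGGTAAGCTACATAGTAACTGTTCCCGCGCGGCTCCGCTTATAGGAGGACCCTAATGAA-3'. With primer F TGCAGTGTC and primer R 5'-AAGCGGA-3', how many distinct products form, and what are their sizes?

Two products: 81 bp, 57 bp

The forward primer TGCAGTGTC matches the top strand at positions 23–31, 47–55.
The reverse primer's reverse complement is TCCGCTT, matching at positions 97–103.
Each forward site pairs with the reverse site to give a product ending at position 103: sizes 81, 57 bp.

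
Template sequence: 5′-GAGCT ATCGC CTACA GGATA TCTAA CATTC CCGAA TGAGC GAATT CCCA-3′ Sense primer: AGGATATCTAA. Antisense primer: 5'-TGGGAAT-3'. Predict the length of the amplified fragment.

35 bp

Scanning the template, AGGATATCTAA occurs at positions 15–25; this primer anneals to the bottom strand there with its 3' end pointing downstream.
Taking the reverse complement of TGGGAAT gives ATTCCCA, found at positions 43–49 on the template; the primer anneals here to the top strand with its 3' end pointing upstream.
Amplicon spans positions 15–49: 35 bp.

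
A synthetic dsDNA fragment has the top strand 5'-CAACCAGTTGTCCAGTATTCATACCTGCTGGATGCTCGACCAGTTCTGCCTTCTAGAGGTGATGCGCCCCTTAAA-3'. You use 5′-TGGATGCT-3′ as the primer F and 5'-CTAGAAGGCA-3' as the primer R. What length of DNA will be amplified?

28 bp

The forward primer matches the template at positions 29–36.
The reverse primer's reverse complement is TGCCTTCTAG, which matches the template at positions 47–56.
The product runs from position 29 to position 56, so its length is 56 − 29 + 1 = 28 bp.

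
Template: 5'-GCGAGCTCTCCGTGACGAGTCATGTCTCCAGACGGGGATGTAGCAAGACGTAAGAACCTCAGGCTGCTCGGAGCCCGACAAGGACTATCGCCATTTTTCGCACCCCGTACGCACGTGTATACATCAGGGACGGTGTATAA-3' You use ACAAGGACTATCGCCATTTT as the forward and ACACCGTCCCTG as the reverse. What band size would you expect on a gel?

59 bp

Scanning the template, ACAAGGACTATCGCCATTTT occurs at positions 78–97; this primer anneals to the bottom strand there with its 3' end pointing downstream.
Reverse complement of the reverse primer: CAGGGACGGTGT. This occurs on the top strand at positions 125–136.
Product length = (reverse-primer end) − (forward-primer start) + 1 = 136 − 78 + 1 = 59 bp.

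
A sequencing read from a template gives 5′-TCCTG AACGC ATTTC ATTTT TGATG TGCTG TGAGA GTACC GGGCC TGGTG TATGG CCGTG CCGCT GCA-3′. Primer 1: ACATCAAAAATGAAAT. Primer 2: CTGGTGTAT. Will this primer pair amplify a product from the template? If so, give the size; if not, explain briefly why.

Primer 1 (ACATCAAAAATGAAAT) has reverse complement ATTTCATTTTTGATGT, which matches the top strand at positions 11–26; primer 1 anneals to the top strand there with its 3' end pointing upstream toward position 11.
Primer 2 (CTGGTGTAT) matches the top strand directly at positions 45–53; it anneals to the bottom strand with its 3' end pointing downstream toward position 53.
The 3' ends diverge (primer 1 extends toward position 1, primer 2 toward position 68), so the primers never converge on a shared product.

No product — the primers' 3' ends point away from each other.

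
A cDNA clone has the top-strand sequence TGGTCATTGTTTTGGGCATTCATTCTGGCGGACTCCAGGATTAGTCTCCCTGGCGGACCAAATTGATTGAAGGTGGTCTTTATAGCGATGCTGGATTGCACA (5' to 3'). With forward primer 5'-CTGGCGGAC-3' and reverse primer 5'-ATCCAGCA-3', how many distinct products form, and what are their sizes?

The forward primer CTGGCGGAC matches the top strand at positions 25–33, 50–58.
The reverse primer's reverse complement is TGCTGGAT, matching at positions 89–96.
Each forward site pairs with the reverse site to give a product ending at position 96: sizes 72, 47 bp.

Two products: 72 bp, 47 bp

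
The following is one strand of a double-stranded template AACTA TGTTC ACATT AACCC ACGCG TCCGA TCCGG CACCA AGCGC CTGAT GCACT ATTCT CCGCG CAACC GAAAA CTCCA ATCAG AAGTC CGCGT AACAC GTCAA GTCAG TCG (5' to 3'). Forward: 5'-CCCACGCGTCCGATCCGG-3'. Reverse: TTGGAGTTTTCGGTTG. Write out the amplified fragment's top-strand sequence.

5'-CCCACGCGTCCGATCCGGCACCAAGCGCCTGATGCACTATTCTCCGCGCAACCGAAAACTCCAA-3'

Scanning the template, CCCACGCGTCCGATCCGG occurs at positions 18–35; this primer anneals to the bottom strand there with its 3' end pointing downstream.
Taking the reverse complement of TTGGAGTTTTCGGTTG gives CAACCGAAAACTCCAA, found at positions 66–81 on the template; the primer anneals here to the top strand with its 3' end pointing upstream.
The product is the template from position 18 through 81 (64 bp).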